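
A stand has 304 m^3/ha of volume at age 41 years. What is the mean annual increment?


MAI = 304 / 41 = 7.4146 ≈ 7.41 m^3/ha/yr

7.41 m^3/ha/yr


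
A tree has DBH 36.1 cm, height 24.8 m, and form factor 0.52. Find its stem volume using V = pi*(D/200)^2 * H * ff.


(D/200)^2 = (36.1/200)^2 = 0.1805^2 = 0.03258025
BA = 3.141593 * 0.03258025 = 0.102354 m^2
V = 0.102354 * 24.8 * 0.52 = 1.31996 ≈ 1.320 m^3

1.320 m^3


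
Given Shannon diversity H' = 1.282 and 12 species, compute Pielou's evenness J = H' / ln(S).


ln(12) = 2.48491
J = H' / ln(S) = 1.282 / 2.48491 = 0.515914 ≈ 0.5159

0.5159


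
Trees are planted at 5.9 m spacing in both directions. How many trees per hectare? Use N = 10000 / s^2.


N = 10000 / 5.9^2 = 10000 / 34.81 = 287.274 ≈ 287 trees/ha

287 trees/ha


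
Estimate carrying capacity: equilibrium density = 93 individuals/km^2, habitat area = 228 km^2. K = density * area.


K = 93 * 228 = 21204 individuals

21204 individuals


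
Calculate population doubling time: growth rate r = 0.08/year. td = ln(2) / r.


td = ln(2) / 0.08 = 0.693147 / 0.08 = 8.66434 ≈ 8.7 years

8.7 years


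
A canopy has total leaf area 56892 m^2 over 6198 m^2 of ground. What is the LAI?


LAI = 56892 / 6198 = 9.1791 ≈ 9.18

9.18


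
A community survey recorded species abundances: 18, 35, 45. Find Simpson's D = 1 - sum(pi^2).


Total N = 18 + 35 + 45 = 98
Per-species terms:
  p = 18/98 = 0.183673; p^2 = 0.183673^2 = 0.033736
  p = 35/98 = 0.357143; p^2 = 0.357143^2 = 0.127551
  p = 45/98 = 0.459184; p^2 = 0.459184^2 = 0.210850
sum(p^2) = 0.033736 + 0.127551 + 0.210850 = 0.372137
D = 1 - 0.372137 = 0.627863 ≈ 0.6279

0.6279


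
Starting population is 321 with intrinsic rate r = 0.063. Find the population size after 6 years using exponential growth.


r*t = 0.063 * 6 = 0.378
exp(0.378) = 1.45936
N = 321 * 1.45936 = 468.455 ≈ 468

468


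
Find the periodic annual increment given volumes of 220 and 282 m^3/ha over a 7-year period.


PAI = (V2 - V1) / period = (282 - 220) / 7 = 62 / 7 = 8.8571 ≈ 8.86 m^3/ha/yr

8.86 m^3/ha/yr


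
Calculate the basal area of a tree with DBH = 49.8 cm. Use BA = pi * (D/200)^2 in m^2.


D/200 = 49.8/200 = 0.249 m
(D/200)^2 = 0.249^2 = 0.062001
BA = 3.141593 * 0.062001 = 0.194782 ≈ 0.1948 m^2

0.1948 m^2


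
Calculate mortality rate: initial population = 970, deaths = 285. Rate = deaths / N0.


Mortality rate = 285 / 970 = 0.293814 ≈ 0.2938

0.2938


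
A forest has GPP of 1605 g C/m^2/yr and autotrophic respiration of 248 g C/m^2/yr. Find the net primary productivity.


NPP = GPP - Ra = 1605 - 248 = 1357 g C/m^2/yr

1357 g C/m^2/yr


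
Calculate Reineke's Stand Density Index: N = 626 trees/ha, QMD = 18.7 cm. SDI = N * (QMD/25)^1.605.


QMD/25 = 18.7/25 = 0.748
(0.748)^1.605 = exp(1.605 * ln(0.748)) = exp(1.605 * (-0.290352)) = exp(-0.466015) = 0.627498
SDI = 626 * 0.627498 = 392.814 ≈ 393

393


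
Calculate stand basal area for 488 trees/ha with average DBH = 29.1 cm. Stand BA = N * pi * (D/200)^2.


(D/200)^2 = (29.1/200)^2 = 0.1455^2 = 0.02117025
Individual BA = 3.141593 * 0.02117025 = 0.0665083 m^2
Stand BA = 488 * 0.0665083 = 32.4561 ≈ 32.46 m^2/ha

32.46 m^2/ha


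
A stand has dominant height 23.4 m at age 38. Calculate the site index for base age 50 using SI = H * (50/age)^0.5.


50/38 = 1.31579
(1.31579)^0.5 = 1.14708
SI = 23.4 * 1.14708 = 26.8417 ≈ 26.8 m

26.8 m


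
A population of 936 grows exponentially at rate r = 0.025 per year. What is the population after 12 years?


r*t = 0.025 * 12 = 0.3
exp(0.3) = 1.34986
N = 936 * 1.34986 = 1263.47 ≈ 1263

1263


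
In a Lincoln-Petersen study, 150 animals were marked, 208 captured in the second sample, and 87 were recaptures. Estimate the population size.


N = M * C / R = 150 * 208 / 87 = 31200 / 87 = 358.62 ≈ 359

359 individuals


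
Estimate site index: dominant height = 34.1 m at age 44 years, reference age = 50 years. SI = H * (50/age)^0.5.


50/44 = 1.13636
(1.13636)^0.5 = 1.06600
SI = 34.1 * 1.06600 = 36.3506 ≈ 36.4 m

36.4 m


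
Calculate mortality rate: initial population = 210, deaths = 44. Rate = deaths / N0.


Mortality rate = 44 / 210 = 0.209524 ≈ 0.2095

0.2095


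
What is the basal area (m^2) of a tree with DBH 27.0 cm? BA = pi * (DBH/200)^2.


D/200 = 27.0/200 = 0.135 m
(D/200)^2 = 0.135^2 = 0.018225
BA = 3.141593 * 0.018225 = 0.0572555 ≈ 0.0573 m^2

0.0573 m^2


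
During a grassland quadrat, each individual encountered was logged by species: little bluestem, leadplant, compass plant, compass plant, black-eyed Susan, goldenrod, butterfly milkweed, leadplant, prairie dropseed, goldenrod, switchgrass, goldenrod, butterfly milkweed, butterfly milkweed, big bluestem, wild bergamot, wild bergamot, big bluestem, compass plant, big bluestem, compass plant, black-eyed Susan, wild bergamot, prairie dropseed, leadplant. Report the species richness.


Total individuals logged = 25
Distinct species (count of individuals): little bluestem (1), leadplant (3), compass plant (4), black-eyed Susan (2), goldenrod (3), butterfly milkweed (3), prairie dropseed (2), switchgrass (1), big bluestem (3), wild bergamot (3)
Species richness = number of distinct species = 10

10


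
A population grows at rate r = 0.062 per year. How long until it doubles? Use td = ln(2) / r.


td = ln(2) / 0.062 = 0.693147 / 0.062 = 11.1798 ≈ 11.2 years

11.2 years


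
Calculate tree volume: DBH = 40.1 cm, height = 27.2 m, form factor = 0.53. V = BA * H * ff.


(D/200)^2 = (40.1/200)^2 = 0.2005^2 = 0.04020025
BA = 3.141593 * 0.04020025 = 0.126293 m^2
V = 0.126293 * 27.2 * 0.53 = 1.82064 ≈ 1.821 m^3

1.821 m^3


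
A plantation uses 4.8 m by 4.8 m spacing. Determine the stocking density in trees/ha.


N = 10000 / 4.8^2 = 10000 / 23.04 = 434.028 ≈ 434 trees/ha

434 trees/ha


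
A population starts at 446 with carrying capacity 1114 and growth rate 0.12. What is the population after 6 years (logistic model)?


(K - N0)/N0 = (1114 - 446)/446 = 668/446 = 1.49776
r*t = 0.12 * 6 = 0.72; exp(-0.72) = 0.486752
1.49776 * 0.486752 = 0.729038
1 + 0.729038 = 1.72904
N = 1114 / 1.72904 = 644.288 ≈ 644

644


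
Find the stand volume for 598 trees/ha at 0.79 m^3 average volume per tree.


V_stand = 598 * 0.79 = 472.42 ≈ 472.4 m^3/ha

472.4 m^3/ha


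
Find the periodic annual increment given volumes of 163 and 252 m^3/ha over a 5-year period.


PAI = (V2 - V1) / period = (252 - 163) / 5 = 89 / 5 = 17.80 m^3/ha/yr

17.80 m^3/ha/yr


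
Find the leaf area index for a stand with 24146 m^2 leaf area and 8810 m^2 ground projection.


LAI = 24146 / 8810 = 2.7407 ≈ 2.74

2.74


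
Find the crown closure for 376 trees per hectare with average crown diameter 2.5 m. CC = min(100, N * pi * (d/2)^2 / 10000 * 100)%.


(d/2)^2 = (2.5/2)^2 = 1.25^2 = 1.5625
Crown area = 3.141593 * 1.5625 = 4.90874 m^2
N * area / 10000 * 100 = 376 * 4.90874 / 10000 * 100 = 18.4569
CC = min(100, 18.4569) = 18.4569 ≈ 18.5%

18.5%


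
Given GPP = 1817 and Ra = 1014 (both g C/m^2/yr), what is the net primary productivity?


NPP = GPP - Ra = 1817 - 1014 = 803 g C/m^2/yr

803 g C/m^2/yr


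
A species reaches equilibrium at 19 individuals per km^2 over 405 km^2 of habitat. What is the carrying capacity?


K = 19 * 405 = 7695 individuals

7695 individuals


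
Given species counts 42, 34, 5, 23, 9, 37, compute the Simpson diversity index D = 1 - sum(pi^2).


Total N = 42 + 34 + 5 + 23 + 9 + 37 = 150
Per-species terms:
  p = 42/150 = 0.280000; p^2 = 0.280000^2 = 0.078400
  p = 34/150 = 0.226667; p^2 = 0.226667^2 = 0.051378
  p = 5/150 = 0.033333; p^2 = 0.033333^2 = 0.001111
  p = 23/150 = 0.153333; p^2 = 0.153333^2 = 0.023511
  p = 9/150 = 0.060000; p^2 = 0.060000^2 = 0.003600
  p = 37/150 = 0.246667; p^2 = 0.246667^2 = 0.060845
sum(p^2) = 0.078400 + 0.051378 + 0.001111 + 0.023511 + 0.003600 + 0.060845 = 0.218845
D = 1 - 0.218845 = 0.781155 ≈ 0.7812

0.7812


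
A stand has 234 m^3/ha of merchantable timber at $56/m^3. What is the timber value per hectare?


Value = 234 * 56 = $13104/ha

$13104/ha


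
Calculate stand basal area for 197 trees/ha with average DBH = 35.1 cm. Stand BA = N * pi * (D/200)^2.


(D/200)^2 = (35.1/200)^2 = 0.1755^2 = 0.03080025
Individual BA = 3.141593 * 0.03080025 = 0.0967618 m^2
Stand BA = 197 * 0.0967618 = 19.0621 ≈ 19.06 m^2/ha

19.06 m^2/ha


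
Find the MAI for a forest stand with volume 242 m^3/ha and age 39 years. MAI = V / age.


MAI = 242 / 39 = 6.2051 ≈ 6.21 m^3/ha/yr

6.21 m^3/ha/yr


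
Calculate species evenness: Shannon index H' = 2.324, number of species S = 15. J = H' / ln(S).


ln(15) = 2.70805
J = H' / ln(S) = 2.324 / 2.70805 = 0.858182 ≈ 0.8582

0.8582


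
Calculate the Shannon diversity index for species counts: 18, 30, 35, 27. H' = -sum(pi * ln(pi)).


Total N = 18 + 30 + 35 + 27 = 110
Per-species terms:
  p = 18/110 = 0.163636; ln(p) = -1.810111; p*ln(p) = 0.163636 * (-1.810111) = -0.296199
  p = 30/110 = 0.272727; ln(p) = -1.299284; p*ln(p) = 0.272727 * (-1.299284) = -0.354350
  p = 35/110 = 0.318182; ln(p) = -1.145132; p*ln(p) = 0.318182 * (-1.145132) = -0.364360
  p = 27/110 = 0.245455; ln(p) = -1.404642; p*ln(p) = 0.245455 * (-1.404642) = -0.344776
sum(p*ln(p)) = (-0.296199) + (-0.354350) + (-0.364360) + (-0.344776) = -1.359685
H' = -(-1.359685) = 1.359685 ≈ 1.3597

1.3597


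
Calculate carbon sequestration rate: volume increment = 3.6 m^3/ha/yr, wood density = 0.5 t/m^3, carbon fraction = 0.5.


C = 3.6 * 0.5 * 0.5 = 0.90 t C/ha/yr

0.90 t C/ha/yr


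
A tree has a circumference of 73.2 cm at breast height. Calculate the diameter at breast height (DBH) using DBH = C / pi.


DBH = C / pi = 73.2 / 3.141593 = 23.3003 ≈ 23.30 cm

23.30 cm


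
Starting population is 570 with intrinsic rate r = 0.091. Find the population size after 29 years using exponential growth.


r*t = 0.091 * 29 = 2.639
exp(2.639) = 13.9992
N = 570 * 13.9992 = 7979.54 ≈ 7980

7980


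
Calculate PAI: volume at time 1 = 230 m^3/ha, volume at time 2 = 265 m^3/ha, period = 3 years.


PAI = (V2 - V1) / period = (265 - 230) / 3 = 35 / 3 = 11.6667 ≈ 11.67 m^3/ha/yr

11.67 m^3/ha/yr


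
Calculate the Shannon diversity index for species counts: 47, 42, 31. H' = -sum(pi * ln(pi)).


Total N = 47 + 42 + 31 = 120
Per-species terms:
  p = 47/120 = 0.391667; ln(p) = -0.937343; p*ln(p) = 0.391667 * (-0.937343) = -0.367126
  p = 42/120 = 0.350000; ln(p) = -1.049822; p*ln(p) = 0.350000 * (-1.049822) = -0.367438
  p = 31/120 = 0.258333; ln(p) = -1.353506; p*ln(p) = 0.258333 * (-1.353506) = -0.349655
sum(p*ln(p)) = (-0.367126) + (-0.367438) + (-0.349655) = -1.084219
H' = -(-1.084219) = 1.084219 ≈ 1.0842

1.0842


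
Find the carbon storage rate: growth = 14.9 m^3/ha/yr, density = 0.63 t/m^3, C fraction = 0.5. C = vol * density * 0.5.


C = 14.9 * 0.63 * 0.5 = 4.6935 ≈ 4.69 t C/ha/yr

4.69 t C/ha/yr


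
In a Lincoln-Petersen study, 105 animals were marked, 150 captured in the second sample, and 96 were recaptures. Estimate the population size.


N = M * C / R = 105 * 150 / 96 = 15750 / 96 = 164.06 ≈ 164

164 individuals


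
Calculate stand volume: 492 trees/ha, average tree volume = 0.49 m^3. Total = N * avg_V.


V_stand = 492 * 0.49 = 241.08 ≈ 241.1 m^3/ha

241.1 m^3/ha


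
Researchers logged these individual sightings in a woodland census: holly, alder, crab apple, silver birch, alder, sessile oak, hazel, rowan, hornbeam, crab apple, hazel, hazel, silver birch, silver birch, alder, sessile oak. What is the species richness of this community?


Total individuals logged = 16
Distinct species (count of individuals): holly (1), alder (3), crab apple (2), silver birch (3), sessile oak (2), hazel (3), rowan (1), hornbeam (1)
Species richness = number of distinct species = 8

8


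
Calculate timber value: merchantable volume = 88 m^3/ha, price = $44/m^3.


Value = 88 * 44 = $3872/ha

$3872/ha


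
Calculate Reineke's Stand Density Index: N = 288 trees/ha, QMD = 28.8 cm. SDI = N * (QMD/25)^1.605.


QMD/25 = 28.8/25 = 1.152
(1.152)^1.605 = exp(1.605 * ln(1.152)) = exp(1.605 * 0.141500) = exp(0.227108) = 1.25497
SDI = 288 * 1.25497 = 361.431 ≈ 361

361


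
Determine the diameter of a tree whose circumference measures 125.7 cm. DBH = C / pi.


DBH = C / pi = 125.7 / 3.141593 = 40.0115 ≈ 40.01 cm

40.01 cm


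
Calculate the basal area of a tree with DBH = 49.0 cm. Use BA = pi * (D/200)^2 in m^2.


D/200 = 49.0/200 = 0.245 m
(D/200)^2 = 0.245^2 = 0.060025
BA = 3.141593 * 0.060025 = 0.188574 ≈ 0.1886 m^2

0.1886 m^2


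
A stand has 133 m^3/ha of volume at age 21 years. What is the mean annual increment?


MAI = 133 / 21 = 6.3333 ≈ 6.33 m^3/ha/yr

6.33 m^3/ha/yr


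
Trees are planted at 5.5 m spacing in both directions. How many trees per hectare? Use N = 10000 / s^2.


N = 10000 / 5.5^2 = 10000 / 30.25 = 330.579 ≈ 331 trees/ha

331 trees/ha


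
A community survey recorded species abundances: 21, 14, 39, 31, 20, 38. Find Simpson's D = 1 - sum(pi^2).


Total N = 21 + 14 + 39 + 31 + 20 + 38 = 163
Per-species terms:
  p = 21/163 = 0.128834; p^2 = 0.128834^2 = 0.016598
  p = 14/163 = 0.085890; p^2 = 0.085890^2 = 0.007377
  p = 39/163 = 0.239264; p^2 = 0.239264^2 = 0.057247
  p = 31/163 = 0.190184; p^2 = 0.190184^2 = 0.036170
  p = 20/163 = 0.122699; p^2 = 0.122699^2 = 0.015055
  p = 38/163 = 0.233129; p^2 = 0.233129^2 = 0.054349
sum(p^2) = 0.016598 + 0.007377 + 0.057247 + 0.036170 + 0.015055 + 0.054349 = 0.186796
D = 1 - 0.186796 = 0.813204 ≈ 0.8132

0.8132


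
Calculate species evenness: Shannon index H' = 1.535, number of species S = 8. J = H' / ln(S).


ln(8) = 2.07944
J = H' / ln(S) = 1.535 / 2.07944 = 0.738180 ≈ 0.7382

0.7382


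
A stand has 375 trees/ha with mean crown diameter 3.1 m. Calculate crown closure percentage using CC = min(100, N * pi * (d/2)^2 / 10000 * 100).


(d/2)^2 = (3.1/2)^2 = 1.55^2 = 2.4025
Crown area = 3.141593 * 2.4025 = 7.54768 m^2
N * area / 10000 * 100 = 375 * 7.54768 / 10000 * 100 = 28.3038
CC = min(100, 28.3038) = 28.3038 ≈ 28.3%

28.3%


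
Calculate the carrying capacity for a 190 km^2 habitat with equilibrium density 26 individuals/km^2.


K = 26 * 190 = 4940 individuals

4940 individuals


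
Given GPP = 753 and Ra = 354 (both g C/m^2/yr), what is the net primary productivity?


NPP = GPP - Ra = 753 - 354 = 399 g C/m^2/yr

399 g C/m^2/yr


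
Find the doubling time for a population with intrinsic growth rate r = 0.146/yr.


td = ln(2) / 0.146 = 0.693147 / 0.146 = 4.74758 ≈ 4.7 years

4.7 years


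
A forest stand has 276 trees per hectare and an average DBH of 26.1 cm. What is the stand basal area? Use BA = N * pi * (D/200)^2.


(D/200)^2 = (26.1/200)^2 = 0.1305^2 = 0.01703025
Individual BA = 3.141593 * 0.01703025 = 0.0535021 m^2
Stand BA = 276 * 0.0535021 = 14.7666 ≈ 14.77 m^2/ha

14.77 m^2/ha


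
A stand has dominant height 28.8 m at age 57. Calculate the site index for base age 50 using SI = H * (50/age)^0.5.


50/57 = 0.877193
(0.877193)^0.5 = 0.936586
SI = 28.8 * 0.936586 = 26.9737 ≈ 27.0 m

27.0 m


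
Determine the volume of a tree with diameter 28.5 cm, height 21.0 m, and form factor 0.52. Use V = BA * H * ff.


(D/200)^2 = (28.5/200)^2 = 0.1425^2 = 0.02030625
BA = 3.141593 * 0.02030625 = 0.0637940 m^2
V = 0.0637940 * 21.0 * 0.52 = 0.696630 ≈ 0.697 m^3

0.697 m^3


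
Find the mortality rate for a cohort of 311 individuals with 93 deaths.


Mortality rate = 93 / 311 = 0.299035 ≈ 0.2990

0.2990


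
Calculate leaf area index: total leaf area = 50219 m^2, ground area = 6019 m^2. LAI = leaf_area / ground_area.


LAI = 50219 / 6019 = 8.3434 ≈ 8.34

8.34


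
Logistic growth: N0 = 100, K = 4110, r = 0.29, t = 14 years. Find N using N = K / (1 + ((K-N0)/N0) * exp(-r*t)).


(K - N0)/N0 = (4110 - 100)/100 = 4010/100 = 40.1000
r*t = 0.29 * 14 = 4.06; exp(-4.06) = 0.0172490
40.1000 * 0.0172490 = 0.691685
1 + 0.691685 = 1.69169
N = 4110 / 1.69169 = 2429.52 ≈ 2430

2430


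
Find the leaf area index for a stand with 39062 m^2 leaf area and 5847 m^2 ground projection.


LAI = 39062 / 5847 = 6.6807 ≈ 6.68

6.68


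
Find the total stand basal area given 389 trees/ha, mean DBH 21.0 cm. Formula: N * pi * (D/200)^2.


(D/200)^2 = (21.0/200)^2 = 0.105^2 = 0.011025
Individual BA = 3.141593 * 0.011025 = 0.0346361 m^2
Stand BA = 389 * 0.0346361 = 13.4734 ≈ 13.47 m^2/ha

13.47 m^2/ha


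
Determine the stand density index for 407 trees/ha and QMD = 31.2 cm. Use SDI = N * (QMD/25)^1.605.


QMD/25 = 31.2/25 = 1.248
(1.248)^1.605 = exp(1.605 * ln(1.248)) = exp(1.605 * 0.221542) = exp(0.355575) = 1.42700
SDI = 407 * 1.42700 = 580.789 ≈ 581

581


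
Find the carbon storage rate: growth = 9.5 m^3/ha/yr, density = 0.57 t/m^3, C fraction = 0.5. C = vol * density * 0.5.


C = 9.5 * 0.57 * 0.5 = 2.7075 ≈ 2.71 t C/ha/yr

2.71 t C/ha/yr


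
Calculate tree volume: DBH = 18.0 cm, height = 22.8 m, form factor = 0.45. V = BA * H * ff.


(D/200)^2 = (18.0/200)^2 = 0.09^2 = 0.0081
BA = 3.141593 * 0.0081 = 0.0254469 m^2
V = 0.0254469 * 22.8 * 0.45 = 0.261085 ≈ 0.261 m^3

0.261 m^3


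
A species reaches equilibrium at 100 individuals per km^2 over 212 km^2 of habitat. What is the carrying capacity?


K = 100 * 212 = 21200 individuals

21200 individuals


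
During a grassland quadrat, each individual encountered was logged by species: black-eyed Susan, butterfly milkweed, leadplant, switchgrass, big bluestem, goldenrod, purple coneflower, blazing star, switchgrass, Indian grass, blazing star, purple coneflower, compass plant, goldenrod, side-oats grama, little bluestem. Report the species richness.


Total individuals logged = 16
Distinct species (count of individuals): black-eyed Susan (1), butterfly milkweed (1), leadplant (1), switchgrass (2), big bluestem (1), goldenrod (2), purple coneflower (2), blazing star (2), Indian grass (1), compass plant (1), side-oats grama (1), little bluestem (1)
Species richness = number of distinct species = 12

12


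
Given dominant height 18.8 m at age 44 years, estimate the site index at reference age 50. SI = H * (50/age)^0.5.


50/44 = 1.13636
(1.13636)^0.5 = 1.06600
SI = 18.8 * 1.06600 = 20.0408 ≈ 20.0 m

20.0 m


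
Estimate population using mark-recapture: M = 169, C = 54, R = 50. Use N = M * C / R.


N = M * C / R = 169 * 54 / 50 = 9126 / 50 = 182.52 ≈ 183

183 individuals


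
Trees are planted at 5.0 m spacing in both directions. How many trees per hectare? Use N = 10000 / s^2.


N = 10000 / 5.0^2 = 10000 / 25 = 400.000 ≈ 400 trees/ha

400 trees/ha


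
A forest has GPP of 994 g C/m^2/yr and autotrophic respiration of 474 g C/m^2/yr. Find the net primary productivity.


NPP = GPP - Ra = 994 - 474 = 520 g C/m^2/yr

520 g C/m^2/yr


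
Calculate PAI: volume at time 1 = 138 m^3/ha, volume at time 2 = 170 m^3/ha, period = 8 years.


PAI = (V2 - V1) / period = (170 - 138) / 8 = 32 / 8 = 4.00 m^3/ha/yr

4.00 m^3/ha/yr


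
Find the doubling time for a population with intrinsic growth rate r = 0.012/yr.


td = ln(2) / 0.012 = 0.693147 / 0.012 = 57.7623 ≈ 57.8 years

57.8 years


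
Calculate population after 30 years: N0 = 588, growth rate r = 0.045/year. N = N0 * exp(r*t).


r*t = 0.045 * 30 = 1.35
exp(1.35) = 3.85743
N = 588 * 3.85743 = 2268.17 ≈ 2268

2268


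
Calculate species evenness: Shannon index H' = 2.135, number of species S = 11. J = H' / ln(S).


ln(11) = 2.39790
J = H' / ln(S) = 2.135 / 2.39790 = 0.890362 ≈ 0.8904

0.8904


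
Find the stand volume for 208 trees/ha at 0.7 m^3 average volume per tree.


V_stand = 208 * 0.7 = 145.6 m^3/ha

145.6 m^3/ha


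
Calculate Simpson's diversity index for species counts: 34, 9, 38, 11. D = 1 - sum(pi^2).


Total N = 34 + 9 + 38 + 11 = 92
Per-species terms:
  p = 34/92 = 0.369565; p^2 = 0.369565^2 = 0.136578
  p = 9/92 = 0.097826; p^2 = 0.097826^2 = 0.009570
  p = 38/92 = 0.413043; p^2 = 0.413043^2 = 0.170605
  p = 11/92 = 0.119565; p^2 = 0.119565^2 = 0.014296
sum(p^2) = 0.136578 + 0.009570 + 0.170605 + 0.014296 = 0.331049
D = 1 - 0.331049 = 0.668951 ≈ 0.6690

0.6690


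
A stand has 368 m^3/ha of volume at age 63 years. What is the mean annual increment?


MAI = 368 / 63 = 5.8413 ≈ 5.84 m^3/ha/yr

5.84 m^3/ha/yr


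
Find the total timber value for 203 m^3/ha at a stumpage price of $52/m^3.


Value = 203 * 52 = $10556/ha

$10556/ha


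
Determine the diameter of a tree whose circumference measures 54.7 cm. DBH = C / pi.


DBH = C / pi = 54.7 / 3.141593 = 17.4115 ≈ 17.41 cm

17.41 cm


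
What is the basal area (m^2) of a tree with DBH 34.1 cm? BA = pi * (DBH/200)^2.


D/200 = 34.1/200 = 0.1705 m
(D/200)^2 = 0.1705^2 = 0.02907025
BA = 3.141593 * 0.02907025 = 0.0913269 ≈ 0.0913 m^2

0.0913 m^2


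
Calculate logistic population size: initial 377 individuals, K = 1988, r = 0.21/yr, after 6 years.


(K - N0)/N0 = (1988 - 377)/377 = 1611/377 = 4.27321
r*t = 0.21 * 6 = 1.26; exp(-1.26) = 0.283654
4.27321 * 0.283654 = 1.21211
1 + 1.21211 = 2.21211
N = 1988 / 2.21211 = 898.689 ≈ 899

899


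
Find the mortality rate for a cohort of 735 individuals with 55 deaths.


Mortality rate = 55 / 735 = 0.074830 ≈ 0.0748

0.0748


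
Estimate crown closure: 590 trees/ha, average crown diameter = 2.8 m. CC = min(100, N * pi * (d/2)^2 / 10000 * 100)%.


(d/2)^2 = (2.8/2)^2 = 1.4^2 = 1.96
Crown area = 3.141593 * 1.96 = 6.15752 m^2
N * area / 10000 * 100 = 590 * 6.15752 / 10000 * 100 = 36.3294
CC = min(100, 36.3294) = 36.3294 ≈ 36.3%

36.3%


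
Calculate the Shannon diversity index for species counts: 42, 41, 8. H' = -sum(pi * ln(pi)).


Total N = 42 + 41 + 8 = 91
Per-species terms:
  p = 42/91 = 0.461538; ln(p) = -0.773191; p*ln(p) = 0.461538 * (-0.773191) = -0.356857
  p = 41/91 = 0.450549; ln(p) = -0.797288; p*ln(p) = 0.450549 * (-0.797288) = -0.359217
  p = 8/91 = 0.087912; ln(p) = -2.431419; p*ln(p) = 0.087912 * (-2.431419) = -0.213751
sum(p*ln(p)) = (-0.356857) + (-0.359217) + (-0.213751) = -0.929825
H' = -(-0.929825) = 0.929825 ≈ 0.9298

0.9298


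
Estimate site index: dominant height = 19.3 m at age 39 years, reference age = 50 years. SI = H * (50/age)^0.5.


50/39 = 1.28205
(1.28205)^0.5 = 1.13228
SI = 19.3 * 1.13228 = 21.8530 ≈ 21.9 m

21.9 m


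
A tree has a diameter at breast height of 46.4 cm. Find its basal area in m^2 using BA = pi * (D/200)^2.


D/200 = 46.4/200 = 0.232 m
(D/200)^2 = 0.232^2 = 0.053824
BA = 3.141593 * 0.053824 = 0.169093 ≈ 0.1691 m^2

0.1691 m^2


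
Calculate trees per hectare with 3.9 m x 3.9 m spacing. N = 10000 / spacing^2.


N = 10000 / 3.9^2 = 10000 / 15.21 = 657.462 ≈ 657 trees/ha

657 trees/ha


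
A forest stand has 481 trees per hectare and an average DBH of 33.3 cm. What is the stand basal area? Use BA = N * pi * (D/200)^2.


(D/200)^2 = (33.3/200)^2 = 0.1665^2 = 0.02772225
Individual BA = 3.141593 * 0.02772225 = 0.0870920 m^2
Stand BA = 481 * 0.0870920 = 41.8913 ≈ 41.89 m^2/ha

41.89 m^2/ha


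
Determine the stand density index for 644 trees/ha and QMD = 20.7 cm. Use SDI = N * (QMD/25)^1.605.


QMD/25 = 20.7/25 = 0.828
(0.828)^1.605 = exp(1.605 * ln(0.828)) = exp(1.605 * (-0.188742)) = exp(-0.302931) = 0.738650
SDI = 644 * 0.738650 = 475.691 ≈ 476

476


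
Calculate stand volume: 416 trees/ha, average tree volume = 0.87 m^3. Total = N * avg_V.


V_stand = 416 * 0.87 = 361.92 ≈ 361.9 m^3/ha

361.9 m^3/ha


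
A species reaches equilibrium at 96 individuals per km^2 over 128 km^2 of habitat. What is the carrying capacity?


K = 96 * 128 = 12288 individuals

12288 individuals


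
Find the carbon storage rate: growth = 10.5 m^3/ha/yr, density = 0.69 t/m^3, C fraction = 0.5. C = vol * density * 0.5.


C = 10.5 * 0.69 * 0.5 = 3.6225 ≈ 3.62 t C/ha/yr

3.62 t C/ha/yr


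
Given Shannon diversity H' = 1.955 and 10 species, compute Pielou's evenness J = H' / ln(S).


ln(10) = 2.30259
J = H' / ln(S) = 1.955 / 2.30259 = 0.849044 ≈ 0.8490

0.8490


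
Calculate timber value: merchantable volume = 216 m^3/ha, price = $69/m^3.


Value = 216 * 69 = $14904/ha

$14904/ha


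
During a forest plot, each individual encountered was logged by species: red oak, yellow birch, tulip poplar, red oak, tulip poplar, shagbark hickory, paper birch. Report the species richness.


Total individuals logged = 7
Distinct species (count of individuals): red oak (2), yellow birch (1), tulip poplar (2), shagbark hickory (1), paper birch (1)
Species richness = number of distinct species = 5

5


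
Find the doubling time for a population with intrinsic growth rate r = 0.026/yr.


td = ln(2) / 0.026 = 0.693147 / 0.026 = 26.6595 ≈ 26.7 years

26.7 years


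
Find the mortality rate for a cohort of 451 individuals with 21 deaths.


Mortality rate = 21 / 451 = 0.046563 ≈ 0.0466

0.0466


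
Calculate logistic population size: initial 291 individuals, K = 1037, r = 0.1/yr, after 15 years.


(K - N0)/N0 = (1037 - 291)/291 = 746/291 = 2.56357
r*t = 0.1 * 15 = 1.5; exp(-1.5) = 0.223130
2.56357 * 0.223130 = 0.572009
1 + 0.572009 = 1.57201
N = 1037 / 1.57201 = 659.665 ≈ 660

660


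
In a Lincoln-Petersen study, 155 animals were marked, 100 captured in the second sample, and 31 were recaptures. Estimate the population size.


N = M * C / R = 155 * 100 / 31 = 15500 / 31 = 500

500 individuals


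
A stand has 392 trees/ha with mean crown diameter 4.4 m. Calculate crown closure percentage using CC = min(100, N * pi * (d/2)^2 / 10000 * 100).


(d/2)^2 = (4.4/2)^2 = 2.2^2 = 4.84
Crown area = 3.141593 * 4.84 = 15.2053 m^2
N * area / 10000 * 100 = 392 * 15.2053 / 10000 * 100 = 59.6048
CC = min(100, 59.6048) = 59.6048 ≈ 59.6%

59.6%


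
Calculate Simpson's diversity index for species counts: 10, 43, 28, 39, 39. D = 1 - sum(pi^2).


Total N = 10 + 43 + 28 + 39 + 39 = 159
Per-species terms:
  p = 10/159 = 0.062893; p^2 = 0.062893^2 = 0.003956
  p = 43/159 = 0.270440; p^2 = 0.270440^2 = 0.073138
  p = 28/159 = 0.176101; p^2 = 0.176101^2 = 0.031012
  p = 39/159 = 0.245283; p^2 = 0.245283^2 = 0.060164
  p = 39/159 = 0.245283; p^2 = 0.245283^2 = 0.060164
sum(p^2) = 0.003956 + 0.073138 + 0.031012 + 0.060164 + 0.060164 = 0.228434
D = 1 - 0.228434 = 0.771566 ≈ 0.7716

0.7716


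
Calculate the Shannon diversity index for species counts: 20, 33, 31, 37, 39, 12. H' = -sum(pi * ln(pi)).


Total N = 20 + 33 + 31 + 37 + 39 + 12 = 172
Per-species terms:
  p = 20/172 = 0.116279; ln(p) = -2.151763; p*ln(p) = 0.116279 * (-2.151763) = -0.250205
  p = 33/172 = 0.191860; ln(p) = -1.650989; p*ln(p) = 0.191860 * (-1.650989) = -0.316759
  p = 31/172 = 0.180233; ln(p) = -1.713505; p*ln(p) = 0.180233 * (-1.713505) = -0.308830
  p = 37/172 = 0.215116; ln(p) = -1.536578; p*ln(p) = 0.215116 * (-1.536578) = -0.330543
  p = 39/172 = 0.226744; ln(p) = -1.483934; p*ln(p) = 0.226744 * (-1.483934) = -0.336473
  p = 12/172 = 0.069767; ln(p) = -2.662594; p*ln(p) = 0.069767 * (-2.662594) = -0.185761
sum(p*ln(p)) = (-0.250205) + (-0.316759) + (-0.308830) + (-0.330543) + (-0.336473) + (-0.185761) = -1.728571
H' = -(-1.728571) = 1.728571 ≈ 1.7286

1.7286


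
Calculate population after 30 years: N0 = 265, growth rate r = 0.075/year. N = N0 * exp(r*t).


r*t = 0.075 * 30 = 2.25
exp(2.25) = 9.48774
N = 265 * 9.48774 = 2514.25 ≈ 2514

2514


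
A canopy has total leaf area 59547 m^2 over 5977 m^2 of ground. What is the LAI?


LAI = 59547 / 5977 = 9.9627 ≈ 9.96

9.96


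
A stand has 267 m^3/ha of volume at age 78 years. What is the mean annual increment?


MAI = 267 / 78 = 3.4231 ≈ 3.42 m^3/ha/yr

3.42 m^3/ha/yr


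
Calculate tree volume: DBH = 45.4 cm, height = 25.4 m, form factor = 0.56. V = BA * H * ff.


(D/200)^2 = (45.4/200)^2 = 0.227^2 = 0.051529
BA = 3.141593 * 0.051529 = 0.161883 m^2
V = 0.161883 * 25.4 * 0.56 = 2.30262 ≈ 2.303 m^3

2.303 m^3


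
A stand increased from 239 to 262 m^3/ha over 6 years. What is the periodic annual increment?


PAI = (V2 - V1) / period = (262 - 239) / 6 = 23 / 6 = 3.8333 ≈ 3.83 m^3/ha/yr

3.83 m^3/ha/yr


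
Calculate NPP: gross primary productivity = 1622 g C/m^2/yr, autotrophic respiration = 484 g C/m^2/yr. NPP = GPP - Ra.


NPP = GPP - Ra = 1622 - 484 = 1138 g C/m^2/yr

1138 g C/m^2/yr


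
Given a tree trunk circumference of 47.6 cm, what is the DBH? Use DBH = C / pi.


DBH = C / pi = 47.6 / 3.141593 = 15.1515 ≈ 15.15 cm

15.15 cm


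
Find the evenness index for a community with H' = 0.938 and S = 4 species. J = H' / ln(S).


ln(4) = 1.38629
J = H' / ln(S) = 0.938 / 1.38629 = 0.676626 ≈ 0.6766

0.6766


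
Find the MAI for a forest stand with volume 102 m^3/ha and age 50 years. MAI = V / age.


MAI = 102 / 50 = 2.04 m^3/ha/yr

2.04 m^3/ha/yr


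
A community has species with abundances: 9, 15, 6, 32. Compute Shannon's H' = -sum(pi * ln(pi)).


Total N = 9 + 15 + 6 + 32 = 62
Per-species terms:
  p = 9/62 = 0.145161; ln(p) = -1.929912; p*ln(p) = 0.145161 * (-1.929912) = -0.280148
  p = 15/62 = 0.241935; ln(p) = -1.419086; p*ln(p) = 0.241935 * (-1.419086) = -0.343327
  p = 6/62 = 0.096774; ln(p) = -2.335377; p*ln(p) = 0.096774 * (-2.335377) = -0.226004
  p = 32/62 = 0.516129; ln(p) = -0.661399; p*ln(p) = 0.516129 * (-0.661399) = -0.341367
sum(p*ln(p)) = (-0.280148) + (-0.343327) + (-0.226004) + (-0.341367) = -1.190846
H' = -(-1.190846) = 1.190846 ≈ 1.1908

1.1908


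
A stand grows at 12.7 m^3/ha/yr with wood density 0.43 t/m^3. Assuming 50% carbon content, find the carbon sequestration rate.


C = 12.7 * 0.43 * 0.5 = 2.7305 ≈ 2.73 t C/ha/yr

2.73 t C/ha/yr


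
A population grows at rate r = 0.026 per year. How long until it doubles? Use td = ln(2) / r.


td = ln(2) / 0.026 = 0.693147 / 0.026 = 26.6595 ≈ 26.7 years

26.7 years


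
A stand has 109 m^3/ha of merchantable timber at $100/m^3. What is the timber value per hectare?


Value = 109 * 100 = $10900/ha

$10900/ha


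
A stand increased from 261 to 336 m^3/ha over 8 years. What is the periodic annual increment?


PAI = (V2 - V1) / period = (336 - 261) / 8 = 75 / 8 = 9.3750 ≈ 9.38 m^3/ha/yr

9.38 m^3/ha/yr


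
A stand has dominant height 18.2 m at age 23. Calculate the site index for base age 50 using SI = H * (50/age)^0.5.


50/23 = 2.17391
(2.17391)^0.5 = 1.47442
SI = 18.2 * 1.47442 = 26.8344 ≈ 26.8 m

26.8 m


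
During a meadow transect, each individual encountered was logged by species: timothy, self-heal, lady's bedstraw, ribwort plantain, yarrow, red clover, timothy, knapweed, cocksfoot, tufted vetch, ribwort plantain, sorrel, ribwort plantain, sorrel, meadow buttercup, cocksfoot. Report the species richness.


Total individuals logged = 16
Distinct species (count of individuals): timothy (2), self-heal (1), lady's bedstraw (1), ribwort plantain (3), yarrow (1), red clover (1), knapweed (1), cocksfoot (2), tufted vetch (1), sorrel (2), meadow buttercup (1)
Species richness = number of distinct species = 11

11


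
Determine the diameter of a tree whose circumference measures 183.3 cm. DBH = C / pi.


DBH = C / pi = 183.3 / 3.141593 = 58.3462 ≈ 58.35 cm

58.35 cm


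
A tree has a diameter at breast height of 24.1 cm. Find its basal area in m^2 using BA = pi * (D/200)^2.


D/200 = 24.1/200 = 0.1205 m
(D/200)^2 = 0.1205^2 = 0.01452025
BA = 3.141593 * 0.01452025 = 0.0456167 ≈ 0.0456 m^2

0.0456 m^2


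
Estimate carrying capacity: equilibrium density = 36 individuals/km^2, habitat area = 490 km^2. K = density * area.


K = 36 * 490 = 17640 individuals

17640 individuals


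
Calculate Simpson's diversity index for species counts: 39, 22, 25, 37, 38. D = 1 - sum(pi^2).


Total N = 39 + 22 + 25 + 37 + 38 = 161
Per-species terms:
  p = 39/161 = 0.242236; p^2 = 0.242236^2 = 0.058678
  p = 22/161 = 0.136646; p^2 = 0.136646^2 = 0.018672
  p = 25/161 = 0.155280; p^2 = 0.155280^2 = 0.024112
  p = 37/161 = 0.229814; p^2 = 0.229814^2 = 0.052814
  p = 38/161 = 0.236025; p^2 = 0.236025^2 = 0.055708
sum(p^2) = 0.058678 + 0.018672 + 0.024112 + 0.052814 + 0.055708 = 0.209984
D = 1 - 0.209984 = 0.790016 ≈ 0.7900

0.7900


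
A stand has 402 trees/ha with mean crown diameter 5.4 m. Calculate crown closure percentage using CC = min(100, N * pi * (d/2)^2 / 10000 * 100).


(d/2)^2 = (5.4/2)^2 = 2.7^2 = 7.29
Crown area = 3.141593 * 7.29 = 22.9022 m^2
N * area / 10000 * 100 = 402 * 22.9022 / 10000 * 100 = 92.0668
CC = min(100, 92.0668) = 92.0668 ≈ 92.1%

92.1%


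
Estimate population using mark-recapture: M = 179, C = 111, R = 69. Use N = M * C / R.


N = M * C / R = 179 * 111 / 69 = 19869 / 69 = 287.96 ≈ 288

288 individuals


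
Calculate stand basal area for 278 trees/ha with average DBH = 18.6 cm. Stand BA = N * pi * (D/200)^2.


(D/200)^2 = (18.6/200)^2 = 0.093^2 = 0.008649
Individual BA = 3.141593 * 0.008649 = 0.0271716 m^2
Stand BA = 278 * 0.0271716 = 7.55370 ≈ 7.55 m^2/ha

7.55 m^2/ha


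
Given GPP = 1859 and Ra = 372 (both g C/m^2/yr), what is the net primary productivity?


NPP = GPP - Ra = 1859 - 372 = 1487 g C/m^2/yr

1487 g C/m^2/yr


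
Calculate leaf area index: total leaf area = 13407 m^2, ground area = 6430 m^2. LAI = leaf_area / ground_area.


LAI = 13407 / 6430 = 2.0851 ≈ 2.09

2.09


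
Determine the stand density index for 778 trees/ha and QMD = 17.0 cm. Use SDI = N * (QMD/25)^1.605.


QMD/25 = 17.0/25 = 0.68
(0.68)^1.605 = exp(1.605 * ln(0.68)) = exp(1.605 * (-0.385662)) = exp(-0.618988) = 0.538489
SDI = 778 * 0.538489 = 418.944 ≈ 419

419


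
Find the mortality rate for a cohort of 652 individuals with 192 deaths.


Mortality rate = 192 / 652 = 0.294479 ≈ 0.2945

0.2945


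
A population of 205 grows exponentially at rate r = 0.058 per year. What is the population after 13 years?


r*t = 0.058 * 13 = 0.754
exp(0.754) = 2.12548
N = 205 * 2.12548 = 435.723 ≈ 436

436


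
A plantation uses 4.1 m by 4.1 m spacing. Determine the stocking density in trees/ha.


N = 10000 / 4.1^2 = 10000 / 16.81 = 594.884 ≈ 595 trees/ha

595 trees/ha


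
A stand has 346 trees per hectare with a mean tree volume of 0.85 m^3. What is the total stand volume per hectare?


V_stand = 346 * 0.85 = 294.1 m^3/ha

294.1 m^3/ha


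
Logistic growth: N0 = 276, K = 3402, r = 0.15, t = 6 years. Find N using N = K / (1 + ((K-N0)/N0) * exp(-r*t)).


(K - N0)/N0 = (3402 - 276)/276 = 3126/276 = 11.3261
r*t = 0.15 * 6 = 0.9; exp(-0.9) = 0.406570
11.3261 * 0.406570 = 4.60485
1 + 4.60485 = 5.60485
N = 3402 / 5.60485 = 606.974 ≈ 607

607


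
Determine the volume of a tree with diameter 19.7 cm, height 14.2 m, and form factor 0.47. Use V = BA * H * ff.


(D/200)^2 = (19.7/200)^2 = 0.0985^2 = 0.00970225
BA = 3.141593 * 0.00970225 = 0.0304805 m^2
V = 0.0304805 * 14.2 * 0.47 = 0.203427 ≈ 0.203 m^3

0.203 m^3


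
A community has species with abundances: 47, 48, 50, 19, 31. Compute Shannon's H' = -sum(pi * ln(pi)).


Total N = 47 + 48 + 50 + 19 + 31 = 195
Per-species terms:
  p = 47/195 = 0.241026; ln(p) = -1.422850; p*ln(p) = 0.241026 * (-1.422850) = -0.342944
  p = 48/195 = 0.246154; ln(p) = -1.401798; p*ln(p) = 0.246154 * (-1.401798) = -0.345058
  p = 50/195 = 0.256410; ln(p) = -1.360978; p*ln(p) = 0.256410 * (-1.360978) = -0.348968
  p = 19/195 = 0.097436; ln(p) = -2.328560; p*ln(p) = 0.097436 * (-2.328560) = -0.226886
  p = 31/195 = 0.158974; ln(p) = -1.839015; p*ln(p) = 0.158974 * (-1.839015) = -0.292356
sum(p*ln(p)) = (-0.342944) + (-0.345058) + (-0.348968) + (-0.226886) + (-0.292356) = -1.556212
H' = -(-1.556212) = 1.556212 ≈ 1.5562

1.5562


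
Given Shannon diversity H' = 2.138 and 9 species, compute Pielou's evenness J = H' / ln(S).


ln(9) = 2.19722
J = H' / ln(S) = 2.138 / 2.19722 = 0.973048 ≈ 0.9730

0.9730


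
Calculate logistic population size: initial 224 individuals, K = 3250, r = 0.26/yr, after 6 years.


(K - N0)/N0 = (3250 - 224)/224 = 3026/224 = 13.5089
r*t = 0.26 * 6 = 1.56; exp(-1.56) = 0.210136
13.5089 * 0.210136 = 2.83871
1 + 2.83871 = 3.83871
N = 3250 / 3.83871 = 846.639 ≈ 847

847


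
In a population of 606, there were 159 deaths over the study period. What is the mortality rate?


Mortality rate = 159 / 606 = 0.262376 ≈ 0.2624

0.2624


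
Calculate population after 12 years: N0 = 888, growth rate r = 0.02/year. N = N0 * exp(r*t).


r*t = 0.02 * 12 = 0.24
exp(0.24) = 1.27125
N = 888 * 1.27125 = 1128.87 ≈ 1129

1129


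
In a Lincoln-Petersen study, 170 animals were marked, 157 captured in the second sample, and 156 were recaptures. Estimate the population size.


N = M * C / R = 170 * 157 / 156 = 26690 / 156 = 171.09 ≈ 171

171 individuals


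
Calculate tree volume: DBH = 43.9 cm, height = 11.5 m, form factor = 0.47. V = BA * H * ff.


(D/200)^2 = (43.9/200)^2 = 0.2195^2 = 0.04818025
BA = 3.141593 * 0.04818025 = 0.151363 m^2
V = 0.151363 * 11.5 * 0.47 = 0.818117 ≈ 0.818 m^3

0.818 m^3


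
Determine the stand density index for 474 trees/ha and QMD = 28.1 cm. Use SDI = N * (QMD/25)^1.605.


QMD/25 = 28.1/25 = 1.124
(1.124)^1.605 = exp(1.605 * ln(1.124)) = exp(1.605 * 0.116894) = exp(0.187615) = 1.20637
SDI = 474 * 1.20637 = 571.819 ≈ 572

572


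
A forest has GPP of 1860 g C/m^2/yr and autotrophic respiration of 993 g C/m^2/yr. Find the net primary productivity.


NPP = GPP - Ra = 1860 - 993 = 867 g C/m^2/yr

867 g C/m^2/yr


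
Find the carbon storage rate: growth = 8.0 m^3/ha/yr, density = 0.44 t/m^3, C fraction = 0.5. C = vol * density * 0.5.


C = 8.0 * 0.44 * 0.5 = 1.76 t C/ha/yr

1.76 t C/ha/yr


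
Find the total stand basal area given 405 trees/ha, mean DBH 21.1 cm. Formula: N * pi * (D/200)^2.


(D/200)^2 = (21.1/200)^2 = 0.1055^2 = 0.01113025
Individual BA = 3.141593 * 0.01113025 = 0.0349667 m^2
Stand BA = 405 * 0.0349667 = 14.1615 ≈ 14.16 m^2/ha

14.16 m^2/ha


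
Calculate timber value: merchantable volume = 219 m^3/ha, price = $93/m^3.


Value = 219 * 93 = $20367/ha

$20367/ha


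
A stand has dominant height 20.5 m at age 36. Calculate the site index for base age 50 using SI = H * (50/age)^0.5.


50/36 = 1.38889
(1.38889)^0.5 = 1.17851
SI = 20.5 * 1.17851 = 24.1595 ≈ 24.2 m

24.2 m


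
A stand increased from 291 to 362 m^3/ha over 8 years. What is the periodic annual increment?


PAI = (V2 - V1) / period = (362 - 291) / 8 = 71 / 8 = 8.8750 ≈ 8.88 m^3/ha/yr

8.88 m^3/ha/yr


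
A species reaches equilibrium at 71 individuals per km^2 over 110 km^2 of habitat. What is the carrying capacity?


K = 71 * 110 = 7810 individuals

7810 individuals


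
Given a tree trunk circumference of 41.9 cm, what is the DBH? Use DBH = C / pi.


DBH = C / pi = 41.9 / 3.141593 = 13.3372 ≈ 13.34 cm

13.34 cm


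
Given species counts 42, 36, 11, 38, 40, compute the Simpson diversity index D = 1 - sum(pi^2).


Total N = 42 + 36 + 11 + 38 + 40 = 167
Per-species terms:
  p = 42/167 = 0.251497; p^2 = 0.251497^2 = 0.063251
  p = 36/167 = 0.215569; p^2 = 0.215569^2 = 0.046470
  p = 11/167 = 0.065868; p^2 = 0.065868^2 = 0.004339
  p = 38/167 = 0.227545; p^2 = 0.227545^2 = 0.051777
  p = 40/167 = 0.239521; p^2 = 0.239521^2 = 0.057370
sum(p^2) = 0.063251 + 0.046470 + 0.004339 + 0.051777 + 0.057370 = 0.223207
D = 1 - 0.223207 = 0.776793 ≈ 0.7768

0.7768


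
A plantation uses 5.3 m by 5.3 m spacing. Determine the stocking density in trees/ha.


N = 10000 / 5.3^2 = 10000 / 28.09 = 355.999 ≈ 356 trees/ha

356 trees/ha


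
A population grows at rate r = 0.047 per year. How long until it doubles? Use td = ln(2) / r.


td = ln(2) / 0.047 = 0.693147 / 0.047 = 14.7478 ≈ 14.7 years

14.7 years
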